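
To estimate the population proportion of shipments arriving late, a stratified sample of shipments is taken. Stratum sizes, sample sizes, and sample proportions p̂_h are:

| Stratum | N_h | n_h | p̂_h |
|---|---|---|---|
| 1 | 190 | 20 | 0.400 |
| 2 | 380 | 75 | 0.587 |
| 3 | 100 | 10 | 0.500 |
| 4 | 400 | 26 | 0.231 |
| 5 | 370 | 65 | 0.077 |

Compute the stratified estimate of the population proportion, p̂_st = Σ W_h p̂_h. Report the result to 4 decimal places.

N = 1440; stratum weights W_h = N_h/N.
p̂_st = Σ W_h p̂_h = (190·0.400 + 380·0.587 + 100·0.500 + 400·0.231 + 370·0.077)/1440 = 0.32635

p̂_st ≈ 0.3264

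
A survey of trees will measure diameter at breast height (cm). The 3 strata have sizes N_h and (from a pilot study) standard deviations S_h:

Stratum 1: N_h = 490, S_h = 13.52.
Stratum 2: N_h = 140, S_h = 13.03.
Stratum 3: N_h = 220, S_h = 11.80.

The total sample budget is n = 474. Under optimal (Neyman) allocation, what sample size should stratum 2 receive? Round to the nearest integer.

Neyman allocation: n_h = n · N_h S_h / Σ N_i S_i, with n = 474.
  stratum 1: N_h·S_h = 490·13.52 = 6624.80
  stratum 2: N_h·S_h = 140·13.03 = 1824.20
  stratum 3: N_h·S_h = 220·11.80 = 2596.00
Σ N_h S_h = 11045.00
n for stratum 2 = 474·1824.20/11045.00 = 78.286 → 78

78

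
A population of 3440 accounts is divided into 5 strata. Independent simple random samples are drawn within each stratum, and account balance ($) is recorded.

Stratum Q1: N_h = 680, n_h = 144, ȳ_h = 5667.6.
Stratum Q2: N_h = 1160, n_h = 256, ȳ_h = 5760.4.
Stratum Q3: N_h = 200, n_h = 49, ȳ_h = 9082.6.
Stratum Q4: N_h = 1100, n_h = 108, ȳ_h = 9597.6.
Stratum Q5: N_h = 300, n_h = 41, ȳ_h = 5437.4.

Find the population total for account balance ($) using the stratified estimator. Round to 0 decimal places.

τ̂_st = Σ N_h ȳ_h = 680·5667.6 + 1160·5760.4 + 200·9082.6 + 1100·9597.6 + 300·5437.4 = 24541132

τ̂_st ≈ 24541132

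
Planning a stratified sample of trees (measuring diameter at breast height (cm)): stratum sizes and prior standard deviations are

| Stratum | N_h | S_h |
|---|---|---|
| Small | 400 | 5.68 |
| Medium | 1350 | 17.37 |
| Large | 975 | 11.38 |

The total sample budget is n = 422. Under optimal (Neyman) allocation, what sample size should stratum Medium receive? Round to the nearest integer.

Neyman allocation: n_h = n · N_h S_h / Σ N_i S_i, with n = 422.
  stratum Small: N_h·S_h = 400·5.68 = 2272.00
  stratum Medium: N_h·S_h = 1350·17.37 = 23449.50
  stratum Large: N_h·S_h = 975·11.38 = 11095.50
Σ N_h S_h = 36817.00
n for stratum Medium = 422·23449.50/36817.00 = 268.780 → 269

269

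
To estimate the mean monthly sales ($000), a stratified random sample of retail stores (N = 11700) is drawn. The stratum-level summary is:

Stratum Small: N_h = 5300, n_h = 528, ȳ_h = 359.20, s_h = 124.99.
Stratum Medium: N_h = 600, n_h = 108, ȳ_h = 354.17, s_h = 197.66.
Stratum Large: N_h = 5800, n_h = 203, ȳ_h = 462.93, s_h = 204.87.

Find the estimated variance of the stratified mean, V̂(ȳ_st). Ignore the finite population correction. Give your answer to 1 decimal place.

V̂(ȳ_st) = Σ W_h² s_h²/n_h, with W_h = N_h/N and N = 11700:
  stratum Small: (5300/11700)²·124.99²/528 = 6.07151
  stratum Medium: (600/11700)²·197.66²/108 = 0.951359
  stratum Large: (5800/11700)²·204.87²/203 = 50.8095
V̂(ȳ_st) = 57.8324

V̂(ȳ_st) ≈ 57.8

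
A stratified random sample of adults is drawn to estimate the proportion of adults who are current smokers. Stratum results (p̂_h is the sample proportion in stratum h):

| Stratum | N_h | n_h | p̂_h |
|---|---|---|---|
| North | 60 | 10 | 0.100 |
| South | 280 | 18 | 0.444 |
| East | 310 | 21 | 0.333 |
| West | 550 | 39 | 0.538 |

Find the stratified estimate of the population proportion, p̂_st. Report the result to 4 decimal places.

N = 1200; stratum weights W_h = N_h/N.
p̂_st = Σ W_h p̂_h = (60·0.100 + 280·0.444 + 310·0.333 + 550·0.538)/1200 = 0.44121

p̂_st ≈ 0.4412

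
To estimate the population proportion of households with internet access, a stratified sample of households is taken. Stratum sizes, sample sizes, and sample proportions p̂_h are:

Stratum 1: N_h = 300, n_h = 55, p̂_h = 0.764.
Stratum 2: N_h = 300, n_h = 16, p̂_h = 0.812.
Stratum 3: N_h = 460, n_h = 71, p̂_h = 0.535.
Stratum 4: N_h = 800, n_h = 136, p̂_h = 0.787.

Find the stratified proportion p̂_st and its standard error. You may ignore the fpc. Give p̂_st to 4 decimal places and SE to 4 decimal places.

N = 1860; stratum weights W_h = N_h/N.
p̂_st = Σ W_h p̂_h = (300·0.764 + 300·0.812 + 460·0.535 + 800·0.787)/1860 = 0.72500
V̂(p̂_st) = Σ W_h² p̂_h(1−p̂_h)/(n_h−1):
  stratum 1: (300/1860)²·0.764·0.236/54 = 8.68617e-05
  stratum 2: (300/1860)²·0.812·0.188/15 = 0.000264752
  stratum 3: (460/1860)²·0.535·0.465/70 = 0.000217369
  stratum 4: (800/1860)²·0.787·0.213/135 = 0.000229707
V̂(p̂_st) = 0.00079869; SE = √V̂ = 0.0282611

p̂_st ≈ 0.7250, SE ≈ 0.0283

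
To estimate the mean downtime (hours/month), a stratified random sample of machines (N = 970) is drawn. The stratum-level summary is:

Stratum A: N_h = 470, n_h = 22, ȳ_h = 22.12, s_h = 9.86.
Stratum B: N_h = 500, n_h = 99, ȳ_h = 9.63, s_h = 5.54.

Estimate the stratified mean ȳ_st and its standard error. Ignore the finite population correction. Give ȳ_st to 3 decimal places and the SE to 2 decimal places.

ȳ_st ≈ 15.682, SE ≈ 1.06

ȳ_st = Σ W_h ȳ_h = (470·22.12 + 500·9.63)/970 = 15.68186
V̂(ȳ_st) = Σ W_h² s_h²/n_h, with W_h = N_h/N and N = 970:
  stratum A: (470/970)²·9.86²/22 = 1.03749
  stratum B: (500/970)²·5.54²/99 = 0.0823722
V̂(ȳ_st) = 1.11986
SE(ȳ_st) = √1.11986 = 1.05823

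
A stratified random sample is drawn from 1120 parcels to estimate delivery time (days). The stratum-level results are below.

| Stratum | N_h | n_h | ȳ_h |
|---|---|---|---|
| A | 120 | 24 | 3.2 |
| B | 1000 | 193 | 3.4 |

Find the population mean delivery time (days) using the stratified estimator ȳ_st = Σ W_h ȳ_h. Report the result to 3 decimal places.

N = Σ N_h = 1120. Stratum weights W_h = N_h/N.
ȳ_st = (120·3.2 + 1000·3.4) / 1120 = 3.37857

ȳ_st ≈ 3.379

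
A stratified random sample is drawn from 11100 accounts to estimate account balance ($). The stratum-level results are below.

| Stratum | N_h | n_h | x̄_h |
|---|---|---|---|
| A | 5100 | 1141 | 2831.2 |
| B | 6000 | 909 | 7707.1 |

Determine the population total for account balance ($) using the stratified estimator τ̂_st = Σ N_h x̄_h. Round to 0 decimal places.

τ̂_st ≈ 60681720

τ̂_st = Σ N_h x̄_h = 5100·2831.2 + 6000·7707.1 = 60681720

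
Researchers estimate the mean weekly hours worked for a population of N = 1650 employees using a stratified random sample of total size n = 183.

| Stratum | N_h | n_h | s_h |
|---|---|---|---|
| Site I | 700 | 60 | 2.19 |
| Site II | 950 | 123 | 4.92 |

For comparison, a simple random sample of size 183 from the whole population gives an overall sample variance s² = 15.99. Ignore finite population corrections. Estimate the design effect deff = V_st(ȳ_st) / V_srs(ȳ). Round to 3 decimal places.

V̂(ȳ_st) = Σ W_h² s_h²/n_h, with W_h = N_h/N and N = 1650:
  stratum Site I: (700/1650)²·2.19²/60 = 0.0143868
  stratum Site II: (950/1650)²·4.92²/123 = 0.0652386
V_st = 0.0796254
V_srs = s²/n = 15.99/183 = 0.087377
deff = V_st / V_srs = 0.0796254/0.087377 = 0.9113

deff ≈ 0.911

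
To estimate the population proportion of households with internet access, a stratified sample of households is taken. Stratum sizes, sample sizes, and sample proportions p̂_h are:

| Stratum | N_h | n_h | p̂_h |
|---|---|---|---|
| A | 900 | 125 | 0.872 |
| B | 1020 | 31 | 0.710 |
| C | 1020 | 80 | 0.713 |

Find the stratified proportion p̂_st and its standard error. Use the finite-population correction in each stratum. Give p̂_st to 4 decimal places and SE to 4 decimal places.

N = 2940; stratum weights W_h = N_h/N.
p̂_st = Σ W_h p̂_h = (900·0.872 + 1020·0.710 + 1020·0.713)/2940 = 0.76063
V̂(p̂_st) = Σ W_h² (1 − n_h/N_h) p̂_h(1−p̂_h)/(n_h−1):
  stratum A: (900/2940)²·(1 − 125/900)·0.872·0.128/124 = 7.26364e-05
  stratum B: (1020/2940)²·(1 − 31/1020)·0.710·0.290/30 = 0.000801008
  stratum C: (1020/2940)²·(1 − 80/1020)·0.713·0.287/79 = 0.000287328
V̂(p̂_st) = 0.00116097; SE = √V̂ = 0.034073

p̂_st ≈ 0.7606, SE ≈ 0.0341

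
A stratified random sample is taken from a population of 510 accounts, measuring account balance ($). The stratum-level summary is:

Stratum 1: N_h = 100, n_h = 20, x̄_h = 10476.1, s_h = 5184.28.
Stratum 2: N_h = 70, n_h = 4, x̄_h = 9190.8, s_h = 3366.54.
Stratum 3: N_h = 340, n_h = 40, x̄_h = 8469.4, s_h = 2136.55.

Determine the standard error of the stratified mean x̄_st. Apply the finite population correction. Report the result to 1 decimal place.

SE(x̄_st) ≈ 369.3

V̂(x̄_st) = Σ W_h² (1 − n_h/N_h) s_h²/n_h, with W_h = N_h/N and N = 510:
  stratum 1: (100/510)²·(1 − 20/100)·5184.28²/20 = 41333
  stratum 2: (70/510)²·(1 − 4/70)·3366.54²/4 = 50327.9
  stratum 3: (340/510)²·(1 − 40/340)·2136.55²/40 = 44753.4
V̂(x̄_st) = 136414
SE(x̄_st) = √136414 = 369.343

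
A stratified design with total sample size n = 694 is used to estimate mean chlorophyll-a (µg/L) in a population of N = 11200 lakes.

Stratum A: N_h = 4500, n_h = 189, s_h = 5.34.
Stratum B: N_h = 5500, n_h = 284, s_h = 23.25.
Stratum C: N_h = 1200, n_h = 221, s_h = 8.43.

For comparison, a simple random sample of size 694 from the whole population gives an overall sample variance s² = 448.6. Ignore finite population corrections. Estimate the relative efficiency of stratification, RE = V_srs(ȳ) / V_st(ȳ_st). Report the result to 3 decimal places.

V̂(ȳ_st) = Σ W_h² s_h²/n_h, with W_h = N_h/N and N = 11200:
  stratum A: (4500/11200)²·5.34²/189 = 0.0243562
  stratum B: (5500/11200)²·23.25²/284 = 0.459004
  stratum C: (1200/11200)²·8.43²/221 = 0.00369138
V_st = 0.487052
V_srs = s²/n = 448.6/694 = 0.646398
Relative efficiency = V_srs / V_st = 0.646398/0.487052 = 1.3272

RE ≈ 1.327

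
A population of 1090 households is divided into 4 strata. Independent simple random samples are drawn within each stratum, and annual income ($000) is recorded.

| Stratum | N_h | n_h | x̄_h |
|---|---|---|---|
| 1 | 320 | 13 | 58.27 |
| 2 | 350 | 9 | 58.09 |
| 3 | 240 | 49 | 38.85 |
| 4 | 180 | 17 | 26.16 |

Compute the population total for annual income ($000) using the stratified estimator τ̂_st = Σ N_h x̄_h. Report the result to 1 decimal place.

τ̂_st ≈ 53010.7

τ̂_st = Σ N_h x̄_h = 320·58.27 + 350·58.09 + 240·38.85 + 180·26.16 = 53010.7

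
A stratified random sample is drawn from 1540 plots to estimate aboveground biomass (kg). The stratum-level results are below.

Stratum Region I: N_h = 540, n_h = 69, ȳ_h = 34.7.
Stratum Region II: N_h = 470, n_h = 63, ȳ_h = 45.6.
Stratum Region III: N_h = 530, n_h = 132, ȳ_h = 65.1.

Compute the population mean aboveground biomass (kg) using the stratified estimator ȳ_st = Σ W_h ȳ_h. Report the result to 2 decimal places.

ȳ_st ≈ 48.49

N = Σ N_h = 1540. Stratum weights W_h = N_h/N.
ȳ_st = (540·34.7 + 470·45.6 + 530·65.1) / 1540 = 48.4890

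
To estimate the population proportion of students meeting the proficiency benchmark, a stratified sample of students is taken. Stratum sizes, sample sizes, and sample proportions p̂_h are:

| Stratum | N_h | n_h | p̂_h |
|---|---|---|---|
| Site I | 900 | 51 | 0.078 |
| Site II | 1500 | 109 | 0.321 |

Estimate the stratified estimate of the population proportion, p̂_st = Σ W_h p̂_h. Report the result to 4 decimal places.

p̂_st ≈ 0.2299

N = 2400; stratum weights W_h = N_h/N.
p̂_st = Σ W_h p̂_h = (900·0.078 + 1500·0.321)/2400 = 0.22988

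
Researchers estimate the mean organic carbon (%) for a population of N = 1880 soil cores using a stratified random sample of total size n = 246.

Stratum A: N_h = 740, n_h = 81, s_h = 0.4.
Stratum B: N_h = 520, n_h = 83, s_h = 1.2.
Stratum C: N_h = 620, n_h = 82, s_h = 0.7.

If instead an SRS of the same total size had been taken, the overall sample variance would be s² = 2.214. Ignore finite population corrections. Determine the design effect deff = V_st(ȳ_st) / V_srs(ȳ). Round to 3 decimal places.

V̂(ȳ_st) = Σ W_h² s_h²/n_h, with W_h = N_h/N and N = 1880:
  stratum A: (740/1880)²·0.4²/81 = 0.000306043
  stratum B: (520/1880)²·1.2²/83 = 0.00132732
  stratum C: (620/1880)²·0.7²/82 = 0.000649905
V_st = 0.00228327
V_srs = s²/n = 2.214/246 = 0.009
deff = V_st / V_srs = 0.00228327/0.009 = 0.2537

deff ≈ 0.254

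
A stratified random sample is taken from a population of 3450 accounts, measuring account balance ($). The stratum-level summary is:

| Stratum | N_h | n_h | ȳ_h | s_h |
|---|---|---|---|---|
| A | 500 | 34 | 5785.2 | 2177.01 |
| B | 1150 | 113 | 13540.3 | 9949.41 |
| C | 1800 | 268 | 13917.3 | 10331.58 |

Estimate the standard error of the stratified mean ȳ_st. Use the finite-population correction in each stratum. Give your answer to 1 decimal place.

V̂(ȳ_st) = Σ W_h² (1 − n_h/N_h) s_h²/n_h, with W_h = N_h/N and N = 3450:
  stratum A: (500/3450)²·(1 − 34/500)·2177.01²/34 = 2728.72
  stratum B: (1150/3450)²·(1 − 113/1150)·9949.41²/113 = 87771.7
  stratum C: (1800/3450)²·(1 − 268/1800)·10331.58²/268 = 92276.6
V̂(ȳ_st) = 182777
SE(ȳ_st) = √182777 = 427.524

SE(ȳ_st) ≈ 427.5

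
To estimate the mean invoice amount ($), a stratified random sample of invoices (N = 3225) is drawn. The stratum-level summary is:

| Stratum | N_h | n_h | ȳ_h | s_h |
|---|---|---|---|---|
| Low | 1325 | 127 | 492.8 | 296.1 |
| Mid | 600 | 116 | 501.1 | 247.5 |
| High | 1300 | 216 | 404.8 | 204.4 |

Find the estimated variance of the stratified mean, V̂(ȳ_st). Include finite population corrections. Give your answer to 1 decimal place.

V̂(ȳ_st) ≈ 146.3

V̂(ȳ_st) = Σ W_h² (1 − n_h/N_h) s_h²/n_h, with W_h = N_h/N and N = 3225:
  stratum Low: (1325/3225)²·(1 − 127/1325)·296.1²/127 = 105.363
  stratum Mid: (600/3225)²·(1 − 116/600)·247.5²/116 = 14.7445
  stratum High: (1300/3225)²·(1 − 216/1300)·204.4²/216 = 26.2072
V̂(ȳ_st) = 146.314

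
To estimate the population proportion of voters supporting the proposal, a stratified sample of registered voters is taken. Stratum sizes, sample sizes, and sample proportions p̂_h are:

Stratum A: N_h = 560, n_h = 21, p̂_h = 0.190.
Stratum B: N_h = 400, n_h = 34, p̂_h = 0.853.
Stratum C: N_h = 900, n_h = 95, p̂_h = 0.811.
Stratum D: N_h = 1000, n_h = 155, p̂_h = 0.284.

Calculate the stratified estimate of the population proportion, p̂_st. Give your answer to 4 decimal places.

p̂_st ≈ 0.5110

N = 2860; stratum weights W_h = N_h/N.
p̂_st = Σ W_h p̂_h = (560·0.190 + 400·0.853 + 900·0.811 + 1000·0.284)/2860 = 0.51101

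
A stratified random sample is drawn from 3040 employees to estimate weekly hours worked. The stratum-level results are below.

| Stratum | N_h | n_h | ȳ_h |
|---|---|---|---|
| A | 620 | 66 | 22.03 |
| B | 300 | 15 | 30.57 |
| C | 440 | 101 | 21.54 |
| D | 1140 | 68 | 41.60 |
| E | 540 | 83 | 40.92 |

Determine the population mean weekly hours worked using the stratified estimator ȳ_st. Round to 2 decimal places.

ȳ_st ≈ 33.50

N = Σ N_h = 3040. Stratum weights W_h = N_h/N.
ȳ_st = (620·22.03 + 300·30.57 + 440·21.54 + 1140·41.60 + 540·40.92) / 3040 = 33.4961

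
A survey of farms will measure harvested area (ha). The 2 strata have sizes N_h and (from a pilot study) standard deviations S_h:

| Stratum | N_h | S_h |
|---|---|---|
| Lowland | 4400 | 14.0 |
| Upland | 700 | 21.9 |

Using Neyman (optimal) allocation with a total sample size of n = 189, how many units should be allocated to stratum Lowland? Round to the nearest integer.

151

Neyman allocation: n_h = n · N_h S_h / Σ N_i S_i, with n = 189.
  stratum Lowland: N_h·S_h = 4400·14.0 = 61600.00
  stratum Upland: N_h·S_h = 700·21.9 = 15330.00
Σ N_h S_h = 76930.00
n for stratum Lowland = 189·61600.00/76930.00 = 151.338 → 151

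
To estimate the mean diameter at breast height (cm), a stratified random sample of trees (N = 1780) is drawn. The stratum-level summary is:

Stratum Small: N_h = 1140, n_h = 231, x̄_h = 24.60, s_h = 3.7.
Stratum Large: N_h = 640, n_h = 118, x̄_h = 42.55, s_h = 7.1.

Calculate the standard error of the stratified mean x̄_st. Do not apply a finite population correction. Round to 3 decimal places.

SE(x̄_st) ≈ 0.282

V̂(x̄_st) = Σ W_h² s_h²/n_h, with W_h = N_h/N and N = 1780:
  stratum Small: (1140/1780)²·3.7²/231 = 0.0243087
  stratum Large: (640/1780)²·7.1²/118 = 0.0552274
V̂(x̄_st) = 0.0795361
SE(x̄_st) = √0.0795361 = 0.282021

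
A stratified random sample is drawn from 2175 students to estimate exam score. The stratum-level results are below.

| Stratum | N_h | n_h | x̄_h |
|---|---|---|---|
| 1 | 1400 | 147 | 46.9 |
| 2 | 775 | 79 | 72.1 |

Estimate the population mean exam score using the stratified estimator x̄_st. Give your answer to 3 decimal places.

x̄_st ≈ 55.879

N = Σ N_h = 2175. Stratum weights W_h = N_h/N.
x̄_st = (1400·46.9 + 775·72.1) / 2175 = 55.87931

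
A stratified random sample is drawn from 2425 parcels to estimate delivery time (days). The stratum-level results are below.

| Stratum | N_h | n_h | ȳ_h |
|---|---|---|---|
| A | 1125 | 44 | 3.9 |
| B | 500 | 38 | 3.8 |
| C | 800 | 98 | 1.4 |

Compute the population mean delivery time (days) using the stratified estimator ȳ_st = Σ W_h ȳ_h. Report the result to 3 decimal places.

N = Σ N_h = 2425. Stratum weights W_h = N_h/N.
ȳ_st = (1125·3.9 + 500·3.8 + 800·1.4) / 2425 = 3.05464

ȳ_st ≈ 3.055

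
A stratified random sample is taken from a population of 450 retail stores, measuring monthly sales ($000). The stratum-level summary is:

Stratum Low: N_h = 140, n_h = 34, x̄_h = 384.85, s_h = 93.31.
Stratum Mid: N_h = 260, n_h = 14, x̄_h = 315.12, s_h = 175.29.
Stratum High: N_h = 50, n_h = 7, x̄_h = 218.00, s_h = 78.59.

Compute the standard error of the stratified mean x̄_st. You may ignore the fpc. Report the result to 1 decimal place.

SE(x̄_st) ≈ 27.7

V̂(x̄_st) = Σ W_h² s_h²/n_h, with W_h = N_h/N and N = 450:
  stratum Low: (140/450)²·93.31²/34 = 24.7861
  stratum Mid: (260/450)²·175.29²/14 = 732.669
  stratum High: (50/450)²·78.59²/7 = 10.8931
V̂(x̄_st) = 768.348
SE(x̄_st) = √768.348 = 27.7191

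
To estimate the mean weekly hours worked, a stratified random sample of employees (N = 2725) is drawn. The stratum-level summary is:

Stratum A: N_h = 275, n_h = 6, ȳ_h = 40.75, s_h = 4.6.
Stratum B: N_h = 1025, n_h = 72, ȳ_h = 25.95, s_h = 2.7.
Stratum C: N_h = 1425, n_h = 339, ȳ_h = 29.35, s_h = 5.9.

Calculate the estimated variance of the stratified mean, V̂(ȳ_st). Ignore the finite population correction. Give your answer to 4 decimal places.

V̂(ȳ_st) ≈ 0.0783

V̂(ȳ_st) = Σ W_h² s_h²/n_h, with W_h = N_h/N and N = 2725:
  stratum A: (275/2725)²·4.6²/6 = 0.0359167
  stratum B: (1025/2725)²·2.7²/72 = 0.0143255
  stratum C: (1425/2725)²·5.9²/339 = 0.0280803
V̂(ȳ_st) = 0.0783225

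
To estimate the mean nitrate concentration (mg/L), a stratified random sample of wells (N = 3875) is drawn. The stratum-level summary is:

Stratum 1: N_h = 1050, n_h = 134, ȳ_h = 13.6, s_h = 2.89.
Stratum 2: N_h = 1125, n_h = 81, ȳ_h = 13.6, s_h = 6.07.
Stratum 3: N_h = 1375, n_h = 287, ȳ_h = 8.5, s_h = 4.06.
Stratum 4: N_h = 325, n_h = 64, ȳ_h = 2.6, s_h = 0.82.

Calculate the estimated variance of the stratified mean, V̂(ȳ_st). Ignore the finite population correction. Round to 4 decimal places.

V̂(ȳ_st) = Σ W_h² s_h²/n_h, with W_h = N_h/N and N = 3875:
  stratum 1: (1050/3875)²·2.89²/134 = 0.00457642
  stratum 2: (1125/3875)²·6.07²/81 = 0.0383402
  stratum 3: (1375/3875)²·4.06²/287 = 0.00723156
  stratum 4: (325/3875)²·0.82²/64 = 7.39045e-05
V̂(ȳ_st) = 0.0502221

V̂(ȳ_st) ≈ 0.0502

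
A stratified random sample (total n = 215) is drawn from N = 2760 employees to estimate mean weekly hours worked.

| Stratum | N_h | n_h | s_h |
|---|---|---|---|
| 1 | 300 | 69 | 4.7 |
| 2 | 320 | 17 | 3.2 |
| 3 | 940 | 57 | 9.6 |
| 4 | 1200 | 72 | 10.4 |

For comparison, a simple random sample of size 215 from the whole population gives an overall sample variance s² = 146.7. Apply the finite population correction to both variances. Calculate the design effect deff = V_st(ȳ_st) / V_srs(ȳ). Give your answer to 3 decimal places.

deff ≈ 0.721

V̂(ȳ_st) = Σ W_h² (1 − n_h/N_h) s_h²/n_h, with W_h = N_h/N and N = 2760:
  stratum 1: (300/2760)²·(1 − 69/300)·4.7²/69 = 0.00291247
  stratum 2: (320/2760)²·(1 − 17/320)·3.2²/17 = 0.007667
  stratum 3: (940/2760)²·(1 − 57/940)·9.6²/57 = 0.176172
  stratum 4: (1200/2760)²·(1 − 72/1200)·10.4²/72 = 0.266936
V_st = 0.453687
V_srs = (1 − 215/2760)·146.7/215 = 0.629173
deff = V_st / V_srs = 0.453687/0.629173 = 0.7211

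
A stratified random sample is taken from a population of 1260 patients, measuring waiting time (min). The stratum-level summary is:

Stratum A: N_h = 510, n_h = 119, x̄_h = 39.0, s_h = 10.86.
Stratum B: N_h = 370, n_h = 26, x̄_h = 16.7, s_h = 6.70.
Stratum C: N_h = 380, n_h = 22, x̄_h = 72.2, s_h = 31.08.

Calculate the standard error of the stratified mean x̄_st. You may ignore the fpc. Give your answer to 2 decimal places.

V̂(x̄_st) = Σ W_h² s_h²/n_h, with W_h = N_h/N and N = 1260:
  stratum A: (510/1260)²·10.86²/119 = 0.162372
  stratum B: (370/1260)²·6.70²/26 = 0.148881
  stratum C: (380/1260)²·31.08²/22 = 3.99361
V̂(x̄_st) = 4.30486
SE(x̄_st) = √4.30486 = 2.07482

SE(x̄_st) ≈ 2.07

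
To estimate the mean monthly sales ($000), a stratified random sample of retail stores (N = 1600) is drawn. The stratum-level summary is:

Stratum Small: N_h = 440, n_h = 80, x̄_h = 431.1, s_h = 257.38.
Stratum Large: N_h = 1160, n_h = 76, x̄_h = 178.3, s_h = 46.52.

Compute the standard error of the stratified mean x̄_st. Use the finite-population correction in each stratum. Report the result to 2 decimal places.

V̂(x̄_st) = Σ W_h² (1 − n_h/N_h) s_h²/n_h, with W_h = N_h/N and N = 1600:
  stratum Small: (440/1600)²·(1 − 80/440)·257.38²/80 = 51.236
  stratum Large: (1160/1600)²·(1 − 76/1160)·46.52²/76 = 13.9866
V̂(x̄_st) = 65.2226
SE(x̄_st) = √65.2226 = 8.07605

SE(x̄_st) ≈ 8.08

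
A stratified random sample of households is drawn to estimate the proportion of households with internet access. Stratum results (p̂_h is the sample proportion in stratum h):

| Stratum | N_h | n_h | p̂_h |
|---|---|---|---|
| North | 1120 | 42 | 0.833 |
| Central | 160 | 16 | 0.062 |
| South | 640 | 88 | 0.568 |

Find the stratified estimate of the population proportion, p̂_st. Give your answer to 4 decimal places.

p̂_st ≈ 0.6804

N = 1920; stratum weights W_h = N_h/N.
p̂_st = Σ W_h p̂_h = (1120·0.833 + 160·0.062 + 640·0.568)/1920 = 0.68042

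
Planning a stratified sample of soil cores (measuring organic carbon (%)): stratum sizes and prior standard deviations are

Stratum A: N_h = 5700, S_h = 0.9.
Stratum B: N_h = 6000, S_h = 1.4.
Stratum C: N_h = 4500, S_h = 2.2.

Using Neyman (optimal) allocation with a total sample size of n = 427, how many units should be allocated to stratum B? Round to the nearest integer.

153

Neyman allocation: n_h = n · N_h S_h / Σ N_i S_i, with n = 427.
  stratum A: N_h·S_h = 5700·0.9 = 5130.00
  stratum B: N_h·S_h = 6000·1.4 = 8400.00
  stratum C: N_h·S_h = 4500·2.2 = 9900.00
Σ N_h S_h = 23430.00
n for stratum B = 427·8400.00/23430.00 = 153.086 → 153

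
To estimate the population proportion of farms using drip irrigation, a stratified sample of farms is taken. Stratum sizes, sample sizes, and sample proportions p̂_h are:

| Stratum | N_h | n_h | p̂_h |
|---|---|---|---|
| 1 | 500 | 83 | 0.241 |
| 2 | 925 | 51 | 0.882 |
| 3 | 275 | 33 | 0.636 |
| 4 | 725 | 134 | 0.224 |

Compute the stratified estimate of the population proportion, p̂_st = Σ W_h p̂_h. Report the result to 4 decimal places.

N = 2425; stratum weights W_h = N_h/N.
p̂_st = Σ W_h p̂_h = (500·0.241 + 925·0.882 + 275·0.636 + 725·0.224)/2425 = 0.52522

p̂_st ≈ 0.5252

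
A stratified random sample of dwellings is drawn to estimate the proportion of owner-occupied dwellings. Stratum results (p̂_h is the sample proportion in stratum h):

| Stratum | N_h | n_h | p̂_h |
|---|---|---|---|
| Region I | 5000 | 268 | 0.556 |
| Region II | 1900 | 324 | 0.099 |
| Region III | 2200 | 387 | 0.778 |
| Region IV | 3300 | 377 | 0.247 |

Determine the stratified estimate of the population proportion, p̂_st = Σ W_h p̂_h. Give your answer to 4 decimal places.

p̂_st ≈ 0.4431

N = 12400; stratum weights W_h = N_h/N.
p̂_st = Σ W_h p̂_h = (5000·0.556 + 1900·0.099 + 2200·0.778 + 3300·0.247)/12400 = 0.44313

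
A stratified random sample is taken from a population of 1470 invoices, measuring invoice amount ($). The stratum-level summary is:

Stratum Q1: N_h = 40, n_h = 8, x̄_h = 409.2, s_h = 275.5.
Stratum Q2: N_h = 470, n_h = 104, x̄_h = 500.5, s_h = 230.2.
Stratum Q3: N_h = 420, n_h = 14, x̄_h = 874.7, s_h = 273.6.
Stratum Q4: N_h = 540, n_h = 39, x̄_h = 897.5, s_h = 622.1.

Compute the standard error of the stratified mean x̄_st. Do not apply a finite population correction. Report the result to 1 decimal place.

V̂(x̄_st) = Σ W_h² s_h²/n_h, with W_h = N_h/N and N = 1470:
  stratum Q1: (40/1470)²·275.5²/8 = 7.02487
  stratum Q2: (470/1470)²·230.2²/104 = 52.0881
  stratum Q3: (420/1470)²·273.6²/14 = 436.484
  stratum Q4: (540/1470)²·622.1²/39 = 1339.09
V̂(x̄_st) = 1834.68
SE(x̄_st) = √1834.68 = 42.8332

SE(x̄_st) ≈ 42.8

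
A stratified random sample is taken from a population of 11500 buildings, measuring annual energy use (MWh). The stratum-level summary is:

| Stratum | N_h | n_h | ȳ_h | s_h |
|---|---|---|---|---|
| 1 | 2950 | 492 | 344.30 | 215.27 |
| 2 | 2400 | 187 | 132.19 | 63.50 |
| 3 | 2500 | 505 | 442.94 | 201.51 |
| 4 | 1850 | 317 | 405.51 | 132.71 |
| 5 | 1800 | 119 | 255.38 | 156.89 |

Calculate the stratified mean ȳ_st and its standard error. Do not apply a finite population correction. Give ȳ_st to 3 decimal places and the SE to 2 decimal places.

ȳ_st = Σ W_h ȳ_h = (2950·344.30 + 2400·132.19 + 2500·442.94 + 1850·405.51 + 1800·255.38)/11500 = 317.40596
V̂(ȳ_st) = Σ W_h² s_h²/n_h, with W_h = N_h/N and N = 11500:
  stratum 1: (2950/11500)²·215.27²/492 = 6.19798
  stratum 2: (2400/11500)²·63.50²/187 = 0.939145
  stratum 3: (2500/11500)²·201.51²/505 = 3.80002
  stratum 4: (1850/11500)²·132.71²/317 = 1.43779
  stratum 5: (1800/11500)²·156.89²/119 = 5.06749
V̂(ȳ_st) = 17.4424
SE(ȳ_st) = √17.4424 = 4.17641

ȳ_st ≈ 317.406, SE ≈ 4.18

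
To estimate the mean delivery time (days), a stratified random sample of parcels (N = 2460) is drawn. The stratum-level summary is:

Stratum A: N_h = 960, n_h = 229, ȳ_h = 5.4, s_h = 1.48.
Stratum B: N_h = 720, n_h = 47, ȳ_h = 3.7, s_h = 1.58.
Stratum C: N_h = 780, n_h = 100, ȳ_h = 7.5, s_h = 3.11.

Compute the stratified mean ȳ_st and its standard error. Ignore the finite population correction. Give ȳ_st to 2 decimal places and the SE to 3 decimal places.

ȳ_st ≈ 5.57, SE ≈ 0.125

ȳ_st = Σ W_h ȳ_h = (960·5.4 + 720·3.7 + 780·7.5)/2460 = 5.56829
V̂(ȳ_st) = Σ W_h² s_h²/n_h, with W_h = N_h/N and N = 2460:
  stratum A: (960/2460)²·1.48²/229 = 0.00145667
  stratum B: (720/2460)²·1.58²/47 = 0.00455
  stratum C: (780/2460)²·3.11²/100 = 0.00972388
V̂(ȳ_st) = 0.0157305
SE(ȳ_st) = √0.0157305 = 0.125421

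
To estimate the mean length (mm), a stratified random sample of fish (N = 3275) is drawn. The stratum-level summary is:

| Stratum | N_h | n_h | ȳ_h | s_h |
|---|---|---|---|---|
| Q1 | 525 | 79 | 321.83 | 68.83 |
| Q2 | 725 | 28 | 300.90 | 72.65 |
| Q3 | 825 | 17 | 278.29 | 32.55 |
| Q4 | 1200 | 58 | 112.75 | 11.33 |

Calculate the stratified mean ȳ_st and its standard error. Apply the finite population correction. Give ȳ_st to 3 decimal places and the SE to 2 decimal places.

ȳ_st ≈ 229.619, SE ≈ 3.79

ȳ_st = Σ W_h ȳ_h = (525·321.83 + 725·300.90 + 825·278.29 + 1200·112.75)/3275 = 229.61908
V̂(ȳ_st) = Σ W_h² (1 − n_h/N_h) s_h²/n_h, with W_h = N_h/N and N = 3275:
  stratum Q1: (525/3275)²·(1 − 79/525)·68.83²/79 = 1.30918
  stratum Q2: (725/3275)²·(1 − 28/725)·72.65²/28 = 8.88099
  stratum Q3: (825/3275)²·(1 − 17/825)·32.55²/17 = 3.87343
  stratum Q4: (1200/3275)²·(1 − 58/1200)·11.33²/58 = 0.282785
V̂(ȳ_st) = 14.3464
SE(ȳ_st) = √14.3464 = 3.78766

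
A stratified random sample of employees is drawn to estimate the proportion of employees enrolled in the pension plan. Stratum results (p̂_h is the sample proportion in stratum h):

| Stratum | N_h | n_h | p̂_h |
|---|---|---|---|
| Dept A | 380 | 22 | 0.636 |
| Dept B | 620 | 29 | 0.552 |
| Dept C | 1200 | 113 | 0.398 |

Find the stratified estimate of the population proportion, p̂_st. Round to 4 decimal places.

N = 2200; stratum weights W_h = N_h/N.
p̂_st = Σ W_h p̂_h = (380·0.636 + 620·0.552 + 1200·0.398)/2200 = 0.48251

p̂_st ≈ 0.4825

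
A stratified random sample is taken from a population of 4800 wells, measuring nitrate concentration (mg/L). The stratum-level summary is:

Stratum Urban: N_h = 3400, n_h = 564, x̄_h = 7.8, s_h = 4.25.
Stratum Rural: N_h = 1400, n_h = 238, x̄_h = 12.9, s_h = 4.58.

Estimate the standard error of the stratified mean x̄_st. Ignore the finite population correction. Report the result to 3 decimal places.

V̂(x̄_st) = Σ W_h² s_h²/n_h, with W_h = N_h/N and N = 4800:
  stratum Urban: (3400/4800)²·4.25²/564 = 0.0160685
  stratum Rural: (1400/4800)²·4.58²/238 = 0.00749769
V̂(x̄_st) = 0.0235661
SE(x̄_st) = √0.0235661 = 0.153513

SE(x̄_st) ≈ 0.154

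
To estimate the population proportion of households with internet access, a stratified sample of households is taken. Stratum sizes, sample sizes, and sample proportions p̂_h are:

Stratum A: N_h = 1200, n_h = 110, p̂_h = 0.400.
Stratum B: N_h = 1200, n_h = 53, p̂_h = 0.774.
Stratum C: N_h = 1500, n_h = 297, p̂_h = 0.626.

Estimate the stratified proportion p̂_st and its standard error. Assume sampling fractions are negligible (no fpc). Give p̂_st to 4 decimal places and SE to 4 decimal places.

p̂_st ≈ 0.6020, SE ≈ 0.0254

N = 3900; stratum weights W_h = N_h/N.
p̂_st = Σ W_h p̂_h = (1200·0.400 + 1200·0.774 + 1500·0.626)/3900 = 0.60200
V̂(p̂_st) = Σ W_h² p̂_h(1−p̂_h)/(n_h−1):
  stratum A: (1200/3900)²·0.400·0.600/109 = 0.000208458
  stratum B: (1200/3900)²·0.774·0.226/52 = 0.000318478
  stratum C: (1500/3900)²·0.626·0.374/296 = 0.000117006
V̂(p̂_st) = 0.000643942; SE = √V̂ = 0.025376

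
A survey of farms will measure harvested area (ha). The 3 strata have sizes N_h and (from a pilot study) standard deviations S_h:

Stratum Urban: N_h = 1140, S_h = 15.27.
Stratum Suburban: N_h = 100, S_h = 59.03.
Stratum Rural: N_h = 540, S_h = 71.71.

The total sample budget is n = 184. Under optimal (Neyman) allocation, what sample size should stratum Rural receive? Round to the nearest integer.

Neyman allocation: n_h = n · N_h S_h / Σ N_i S_i, with n = 184.
  stratum Urban: N_h·S_h = 1140·15.27 = 17407.80
  stratum Suburban: N_h·S_h = 100·59.03 = 5903.00
  stratum Rural: N_h·S_h = 540·71.71 = 38723.40
Σ N_h S_h = 62034.20
n for stratum Rural = 184·38723.40/62034.20 = 114.858 → 115

115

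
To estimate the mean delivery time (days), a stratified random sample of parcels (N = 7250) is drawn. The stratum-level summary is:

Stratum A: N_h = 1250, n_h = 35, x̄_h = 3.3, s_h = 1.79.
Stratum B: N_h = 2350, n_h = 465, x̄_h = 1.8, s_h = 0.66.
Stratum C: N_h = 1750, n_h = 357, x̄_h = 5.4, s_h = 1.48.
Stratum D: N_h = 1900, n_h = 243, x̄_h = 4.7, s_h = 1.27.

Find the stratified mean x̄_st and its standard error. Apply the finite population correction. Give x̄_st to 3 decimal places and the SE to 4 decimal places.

x̄_st = Σ W_h x̄_h = (1250·3.3 + 2350·1.8 + 1750·5.4 + 1900·4.7)/7250 = 3.68759
V̂(x̄_st) = Σ W_h² (1 − n_h/N_h) s_h²/n_h, with W_h = N_h/N and N = 7250:
  stratum A: (1250/7250)²·(1 − 35/1250)·1.79²/35 = 0.00264514
  stratum B: (2350/7250)²·(1 − 465/2350)·0.66²/465 = 7.89475e-05
  stratum C: (1750/7250)²·(1 − 357/1750)·1.48²/357 = 0.000284556
  stratum D: (1900/7250)²·(1 − 243/1900)·1.27²/243 = 0.000397559
V̂(x̄_st) = 0.0034062
SE(x̄_st) = √0.0034062 = 0.0583627

x̄_st ≈ 3.688, SE ≈ 0.0584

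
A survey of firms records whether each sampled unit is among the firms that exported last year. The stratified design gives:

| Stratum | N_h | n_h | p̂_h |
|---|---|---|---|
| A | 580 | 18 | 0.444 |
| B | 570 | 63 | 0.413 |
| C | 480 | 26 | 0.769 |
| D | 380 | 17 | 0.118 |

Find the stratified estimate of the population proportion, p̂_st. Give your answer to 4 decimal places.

N = 2010; stratum weights W_h = N_h/N.
p̂_st = Σ W_h p̂_h = (580·0.444 + 570·0.413 + 480·0.769 + 380·0.118)/2010 = 0.45119

p̂_st ≈ 0.4512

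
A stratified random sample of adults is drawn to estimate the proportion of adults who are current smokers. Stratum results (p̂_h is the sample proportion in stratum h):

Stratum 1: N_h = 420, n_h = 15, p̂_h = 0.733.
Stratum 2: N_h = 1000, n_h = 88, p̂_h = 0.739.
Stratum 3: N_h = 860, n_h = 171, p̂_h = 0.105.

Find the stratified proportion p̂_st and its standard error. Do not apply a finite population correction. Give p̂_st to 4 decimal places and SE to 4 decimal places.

p̂_st ≈ 0.4988, SE ≈ 0.0313

N = 2280; stratum weights W_h = N_h/N.
p̂_st = Σ W_h p̂_h = (420·0.733 + 1000·0.739 + 860·0.105)/2280 = 0.49875
V̂(p̂_st) = Σ W_h² p̂_h(1−p̂_h)/(n_h−1):
  stratum 1: (420/2280)²·0.733·0.267/14 = 0.000474369
  stratum 2: (1000/2280)²·0.739·0.261/87 = 0.000426477
  stratum 3: (860/2280)²·0.105·0.895/170 = 7.86485e-05
V̂(p̂_st) = 0.000979495; SE = √V̂ = 0.0312969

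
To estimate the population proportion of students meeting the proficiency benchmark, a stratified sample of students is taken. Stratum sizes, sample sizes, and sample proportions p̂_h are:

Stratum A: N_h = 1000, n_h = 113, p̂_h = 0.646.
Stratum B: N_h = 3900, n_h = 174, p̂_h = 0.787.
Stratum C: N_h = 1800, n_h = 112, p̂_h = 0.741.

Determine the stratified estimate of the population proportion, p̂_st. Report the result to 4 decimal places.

p̂_st ≈ 0.7536

N = 6700; stratum weights W_h = N_h/N.
p̂_st = Σ W_h p̂_h = (1000·0.646 + 3900·0.787 + 1800·0.741)/6700 = 0.75360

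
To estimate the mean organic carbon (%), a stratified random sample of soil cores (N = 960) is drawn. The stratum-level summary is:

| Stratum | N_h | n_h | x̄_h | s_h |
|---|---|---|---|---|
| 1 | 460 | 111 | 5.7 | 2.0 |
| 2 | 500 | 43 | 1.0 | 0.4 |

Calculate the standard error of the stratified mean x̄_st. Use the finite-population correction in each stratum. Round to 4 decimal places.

V̂(x̄_st) = Σ W_h² (1 − n_h/N_h) s_h²/n_h, with W_h = N_h/N and N = 960:
  stratum 1: (460/960)²·(1 − 111/460)·2.0²/111 = 0.00627737
  stratum 2: (500/960)²·(1 − 43/500)·0.4²/43 = 0.000922561
V̂(x̄_st) = 0.00719993
SE(x̄_st) = √0.00719993 = 0.0848524

SE(x̄_st) ≈ 0.0849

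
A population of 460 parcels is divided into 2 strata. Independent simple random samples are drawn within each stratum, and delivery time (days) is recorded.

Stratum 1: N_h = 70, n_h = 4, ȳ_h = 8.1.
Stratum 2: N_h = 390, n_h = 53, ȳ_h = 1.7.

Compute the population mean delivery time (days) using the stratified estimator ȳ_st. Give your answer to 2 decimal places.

ȳ_st ≈ 2.67

N = Σ N_h = 460. Stratum weights W_h = N_h/N.
ȳ_st = (70·8.1 + 390·1.7) / 460 = 2.6739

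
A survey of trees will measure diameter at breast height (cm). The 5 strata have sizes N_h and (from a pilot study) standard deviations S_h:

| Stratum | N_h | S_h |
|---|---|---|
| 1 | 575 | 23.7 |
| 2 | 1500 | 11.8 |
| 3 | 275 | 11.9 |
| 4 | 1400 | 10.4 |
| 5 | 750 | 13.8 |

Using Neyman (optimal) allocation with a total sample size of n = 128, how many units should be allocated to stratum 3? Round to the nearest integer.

Neyman allocation: n_h = n · N_h S_h / Σ N_i S_i, with n = 128.
  stratum 1: N_h·S_h = 575·23.7 = 13627.50
  stratum 2: N_h·S_h = 1500·11.8 = 17700.00
  stratum 3: N_h·S_h = 275·11.9 = 3272.50
  stratum 4: N_h·S_h = 1400·10.4 = 14560.00
  stratum 5: N_h·S_h = 750·13.8 = 10350.00
Σ N_h S_h = 59510.00
n for stratum 3 = 128·3272.50/59510.00 = 7.039 → 7

7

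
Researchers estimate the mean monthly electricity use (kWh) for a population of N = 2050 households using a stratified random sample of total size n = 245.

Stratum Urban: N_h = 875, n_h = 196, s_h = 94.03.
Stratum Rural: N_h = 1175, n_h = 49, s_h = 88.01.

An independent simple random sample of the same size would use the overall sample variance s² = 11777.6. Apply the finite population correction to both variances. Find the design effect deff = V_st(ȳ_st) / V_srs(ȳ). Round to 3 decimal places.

deff ≈ 1.326

V̂(ȳ_st) = Σ W_h² (1 − n_h/N_h) s_h²/n_h, with W_h = N_h/N and N = 2050:
  stratum Urban: (875/2050)²·(1 − 196/875)·94.03²/196 = 6.37745
  stratum Rural: (1175/2050)²·(1 − 49/1175)·88.01²/49 = 49.7664
V_st = 56.1439
V_srs = (1 − 245/2050)·11777.6/245 = 42.3267
deff = V_st / V_srs = 56.1439/42.3267 = 1.3264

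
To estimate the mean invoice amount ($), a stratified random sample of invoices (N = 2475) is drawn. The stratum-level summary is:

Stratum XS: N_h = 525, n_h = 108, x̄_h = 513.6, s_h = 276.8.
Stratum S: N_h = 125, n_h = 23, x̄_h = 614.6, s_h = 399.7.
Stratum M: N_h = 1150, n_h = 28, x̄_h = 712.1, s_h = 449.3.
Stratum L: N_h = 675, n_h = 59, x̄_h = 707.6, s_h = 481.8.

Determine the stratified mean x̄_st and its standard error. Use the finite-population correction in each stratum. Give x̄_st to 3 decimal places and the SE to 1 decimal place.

x̄_st ≈ 663.842, SE ≈ 42.7

x̄_st = Σ W_h x̄_h = (525·513.6 + 125·614.6 + 1150·712.1 + 675·707.6)/2475 = 663.84242
V̂(x̄_st) = Σ W_h² (1 − n_h/N_h) s_h²/n_h, with W_h = N_h/N and N = 2475:
  stratum XS: (525/2475)²·(1 − 108/525)·276.8²/108 = 25.3544
  stratum S: (125/2475)²·(1 − 23/125)·399.7²/23 = 14.4577
  stratum M: (1150/2475)²·(1 − 28/1150)·449.3²/28 = 1518.64
  stratum L: (675/2475)²·(1 − 59/675)·481.8²/59 = 267.064
V̂(x̄_st) = 1825.52
SE(x̄_st) = √1825.52 = 42.7261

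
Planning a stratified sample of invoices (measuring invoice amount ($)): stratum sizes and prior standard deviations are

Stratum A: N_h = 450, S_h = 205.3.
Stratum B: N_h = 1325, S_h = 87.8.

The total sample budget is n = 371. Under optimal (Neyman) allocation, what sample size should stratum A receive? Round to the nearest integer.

Neyman allocation: n_h = n · N_h S_h / Σ N_i S_i, with n = 371.
  stratum A: N_h·S_h = 450·205.3 = 92385.00
  stratum B: N_h·S_h = 1325·87.8 = 116335.00
Σ N_h S_h = 208720.00
n for stratum A = 371·92385.00/208720.00 = 164.214 → 164

164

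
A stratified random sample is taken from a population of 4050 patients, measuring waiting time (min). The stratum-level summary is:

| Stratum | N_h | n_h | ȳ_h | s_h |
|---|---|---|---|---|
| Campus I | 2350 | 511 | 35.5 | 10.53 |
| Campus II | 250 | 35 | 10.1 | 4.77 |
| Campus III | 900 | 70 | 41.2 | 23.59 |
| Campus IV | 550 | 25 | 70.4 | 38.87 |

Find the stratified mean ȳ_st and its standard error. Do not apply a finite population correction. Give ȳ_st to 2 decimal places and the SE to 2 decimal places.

ȳ_st ≈ 39.94, SE ≈ 1.26

ȳ_st = Σ W_h ȳ_h = (2350·35.5 + 250·10.1 + 900·41.2 + 550·70.4)/4050 = 39.93827
V̂(ȳ_st) = Σ W_h² s_h²/n_h, with W_h = N_h/N and N = 4050:
  stratum Campus I: (2350/4050)²·10.53²/511 = 0.0730569
  stratum Campus II: (250/4050)²·4.77²/35 = 0.00247707
  stratum Campus III: (900/4050)²·23.59²/70 = 0.392584
  stratum Campus IV: (550/4050)²·38.87²/25 = 1.11456
V̂(ȳ_st) = 1.58268
SE(ȳ_st) = √1.58268 = 1.25805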